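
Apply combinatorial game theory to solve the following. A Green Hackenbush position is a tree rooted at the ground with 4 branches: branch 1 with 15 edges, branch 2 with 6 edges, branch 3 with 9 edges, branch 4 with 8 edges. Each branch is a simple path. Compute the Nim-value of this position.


The tree has 4 branches from the ground vertex.
In Green Hackenbush, the Nim-value of a simple path of length k is k.
Branch 1: length 15, Nim-value = 15
Branch 2: length 6, Nim-value = 6
Branch 3: length 9, Nim-value = 9
Branch 4: length 8, Nim-value = 8
Total Nim-value = XOR of all branch values:
0 XOR 15 = 15
15 XOR 6 = 9
9 XOR 9 = 0
0 XOR 8 = 8
Nim-value of the tree = 8

8


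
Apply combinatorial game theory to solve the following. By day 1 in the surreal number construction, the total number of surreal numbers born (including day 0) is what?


Day 0: {|} = 0 is born. Count = 1.
Day n: the number of surreal numbers born by day n is 2^(n+1) - 1.
By day 0: 2^1 - 1 = 1
By day 1: 2^2 - 1 = 3
By day 1: 3 surreal numbers.

3


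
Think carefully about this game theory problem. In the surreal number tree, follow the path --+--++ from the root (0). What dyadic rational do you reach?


Sign expansion: --+--++
Rule: track bounds (lo, hi), initially (-inf, +inf). On '+', the current value becomes lo and we move to the simplest number in (value, hi): value + 1 if hi = +inf, otherwise the midpoint (value + hi)/2. On '-', the current value becomes hi and we move to value - 1 if lo = -inf, otherwise the midpoint (lo + value)/2.
Start at 0.
Step 1: sign = -, move left. Bounds: (-inf, 0). Value = -1
Step 2: sign = -, move left. Bounds: (-inf, -1). Value = -2
Step 3: sign = +, move right. Bounds: (-2, -1). Value = -3/2
Step 4: sign = -, move left. Bounds: (-2, -3/2). Value = -7/4
Step 5: sign = -, move left. Bounds: (-2, -7/4). Value = -15/8
Step 6: sign = +, move right. Bounds: (-15/8, -7/4). Value = -29/16
Step 7: sign = +, move right. Bounds: (-29/16, -7/4). Value = -57/32
The surreal number with sign expansion --+--++ is -57/32.

-57/32


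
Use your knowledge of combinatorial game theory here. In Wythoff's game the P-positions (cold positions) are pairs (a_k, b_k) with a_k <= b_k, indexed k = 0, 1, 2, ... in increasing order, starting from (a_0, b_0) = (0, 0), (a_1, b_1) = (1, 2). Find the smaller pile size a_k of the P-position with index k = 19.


By Wythoff's theorem, a_k = floor(k * phi) and b_k = floor(k * phi^2) = a_k + k, where phi = (1 + sqrt(5))/2 is the golden ratio.
phi = (1 + sqrt(5))/2 = 1.618034
k = 19
k * phi = 19 * 1.618034 = 30.742646
a_19 = floor(k * phi) = 30

30


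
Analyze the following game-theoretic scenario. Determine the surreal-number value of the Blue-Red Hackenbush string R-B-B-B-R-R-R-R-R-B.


Edges (from ground): R-B-B-B-R-R-R-R-R-B
By Berlekamp's sign-expansion rule, a Blue-Red Hackenbush stalk has the value of the surreal number whose sign sequence is the edge sequence with B -> + and R -> -.
Sign sequence: -+++-----+
Trace the sign expansion in the surreal number tree, starting from 0:
Edge 1: R (sign -) -> bounds (-inf, 0), value = -1
Edge 2: B (sign +) -> bounds (-1, 0), value = -1/2
Edge 3: B (sign +) -> bounds (-1/2, 0), value = -1/4
Edge 4: B (sign +) -> bounds (-1/4, 0), value = -1/8
Edge 5: R (sign -) -> bounds (-1/4, -1/8), value = -3/16
Edge 6: R (sign -) -> bounds (-1/4, -3/16), value = -7/32
Edge 7: R (sign -) -> bounds (-1/4, -7/32), value = -15/64
Edge 8: R (sign -) -> bounds (-1/4, -15/64), value = -31/128
Edge 9: R (sign -) -> bounds (-1/4, -31/128), value = -63/256
Edge 10: B (sign +) -> bounds (-63/256, -31/128), value = -125/512
Game value = -125/512

-125/512


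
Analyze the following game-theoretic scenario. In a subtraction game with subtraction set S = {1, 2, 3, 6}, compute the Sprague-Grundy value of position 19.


The subtraction set is S = {1, 2, 3, 6}.
G(k) = mex{ G(k - s) : s in S, s <= k }. We compute iteratively: G(0) = 0.
G(1) = mex({0}) = 1
G(2) = mex({0, 1}) = 2
G(3) = mex({0, 1, 2}) = 3
G(4) = mex({1, 2, 3}) = 0
G(5) = mex({0, 2, 3}) = 1
G(6) = mex({0, 1, 3}) = 2
G(7) = mex({0, 1, 2}) = 3
G(8) = mex({1, 2, 3}) = 0
G(9) = mex({0, 2, 3}) = 1
Observe that G(4)..G(9) = 0, 1, 2, 3, 0, 1 repeats G(0)..G(5) = 0, 1, 2, 3, 0, 1.
For k >= max(S) = 6, G(k) is determined by the previous 6 values G(k-6)..G(k-1); a window of 6 consecutive values has recurred shifted by 4, so by induction G(k + 4) = G(k) for all k >= 0: the sequence is periodic from the start with period 4.
One period: G(0..3) = 0, 1, 2, 3.
19 mod 4 = 3, so G(19) = G(3) = 3.

3


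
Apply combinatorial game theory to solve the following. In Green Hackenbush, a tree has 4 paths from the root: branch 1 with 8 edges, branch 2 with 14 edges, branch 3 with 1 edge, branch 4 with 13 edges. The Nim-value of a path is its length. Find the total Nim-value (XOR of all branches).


The tree has 4 branches from the ground vertex.
In Green Hackenbush, the Nim-value of a simple path of length k is k.
Branch 1: length 8, Nim-value = 8
Branch 2: length 14, Nim-value = 14
Branch 3: length 1, Nim-value = 1
Branch 4: length 13, Nim-value = 13
Total Nim-value = XOR of all branch values:
0 XOR 8 = 8
8 XOR 14 = 6
6 XOR 1 = 7
7 XOR 13 = 10
Nim-value of the tree = 10

10


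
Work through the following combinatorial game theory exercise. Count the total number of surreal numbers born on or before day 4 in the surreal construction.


Day 0: {|} = 0 is born. Count = 1.
Day n: the number of surreal numbers born by day n is 2^(n+1) - 1.
By day 0: 2^1 - 1 = 1
By day 1: 2^2 - 1 = 3
By day 2: 2^3 - 1 = 7
By day 3: 2^4 - 1 = 15
By day 4: 2^5 - 1 = 31
By day 4: 31 surreal numbers.

31


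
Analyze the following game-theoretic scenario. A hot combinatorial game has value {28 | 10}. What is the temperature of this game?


The game is {28 | 10}, a switch {a | b} with numbers a > b.
Cooling {a | b} by t gives {a - t | b + t}, which stops being hot when a - t = b + t, i.e. at t = (a - b)/2. So the temperature of a switch is (a - b)/2.
Temperature = (Left option - Right option) / 2
= (28 - (10)) / 2
= 18 / 2
= 9

9


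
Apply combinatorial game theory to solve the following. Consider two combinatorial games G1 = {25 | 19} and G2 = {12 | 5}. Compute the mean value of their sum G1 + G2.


G1 = {25 | 19}, G2 = {12 | 5}
Each is a switch {a | b} with numbers a > b; its mean value is (a + b)/2, and mean value is additive over game sums: m(G1 + G2) = m(G1) + m(G2).
Mean of G1 = (25 + (19))/2 = 44/2 = 22
Mean of G2 = (12 + (5))/2 = 17/2 = 17/2
Mean of G1 + G2 = 22 + 17/2 = 61/2

61/2


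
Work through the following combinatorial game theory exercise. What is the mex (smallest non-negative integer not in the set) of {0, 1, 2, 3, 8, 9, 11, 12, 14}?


Set = {0, 1, 2, 3, 8, 9, 11, 12, 14}
0 is in the set.
1 is in the set.
2 is in the set.
3 is in the set.
4 is NOT in the set. This is the mex.
mex = 4

4


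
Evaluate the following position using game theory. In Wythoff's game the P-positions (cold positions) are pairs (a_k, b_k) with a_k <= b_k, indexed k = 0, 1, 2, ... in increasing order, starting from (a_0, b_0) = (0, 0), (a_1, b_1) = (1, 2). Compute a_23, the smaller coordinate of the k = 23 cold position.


By Wythoff's theorem, a_k = floor(k * phi) and b_k = floor(k * phi^2) = a_k + k, where phi = (1 + sqrt(5))/2 is the golden ratio.
phi = (1 + sqrt(5))/2 = 1.618034
k = 23
k * phi = 23 * 1.618034 = 37.214782
a_23 = floor(k * phi) = 37

37


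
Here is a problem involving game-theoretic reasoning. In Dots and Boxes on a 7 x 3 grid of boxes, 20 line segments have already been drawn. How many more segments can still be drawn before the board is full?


Grid: 7 x 3 boxes, i.e. 8 rows and 4 columns of dots.
Horizontal edges: (rows + 1) * cols = 8 * 3 = 24
Vertical edges: rows * (cols + 1) = 7 * 4 = 28
Total edges: 24 + 28 = 52
Edges drawn: 20
Remaining: 52 - 20 = 32

32


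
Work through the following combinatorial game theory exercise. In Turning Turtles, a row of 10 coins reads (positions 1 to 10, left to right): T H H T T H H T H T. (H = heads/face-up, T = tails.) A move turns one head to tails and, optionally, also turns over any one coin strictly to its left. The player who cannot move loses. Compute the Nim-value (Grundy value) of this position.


Coins: T H H T T H H T H T
Key fact: a single head at position k behaves exactly like a Nim heap of size k (turning it to T and optionally flipping a coin at j < k corresponds to moving the heap from k to j, or to 0), and heads combine as a disjunctive sum (two heads at the same place would cancel, matching j XOR j = 0). So the Nim-value is the XOR of the 1-indexed positions of the heads.
Face-up positions (1-indexed): [2, 3, 6, 7, 9]
XOR 0 with 2: 0 XOR 2 = 2
XOR 2 with 3: 2 XOR 3 = 1
XOR 1 with 6: 1 XOR 6 = 7
XOR 7 with 7: 7 XOR 7 = 0
XOR 0 with 9: 0 XOR 9 = 9
Nim-value = 9

9


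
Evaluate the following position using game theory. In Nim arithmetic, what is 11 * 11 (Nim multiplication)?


Nim multiplication is bilinear over XOR: (u XOR v) * w = (u*w) XOR (v*w).
So we split each operand into its bit components and XOR the pairwise Nim products.
11 = 1 + 2 + 8 (as XOR of powers of 2).
11 = 1 + 2 + 8 (as XOR of powers of 2).
Using the standard Nim-product table on single bits:
  2*2 = 3,   2*4 = 8,   2*8 = 12,
  4*4 = 6,   4*8 = 11,  8*8 = 13,
and  1*x = x (identity), k*l = l*k (commutative).
Pairwise Nim products:
  1 * 1 = 1
  1 * 2 = 2
  1 * 8 = 8
  2 * 1 = 2
  2 * 2 = 3
  2 * 8 = 12
  8 * 1 = 8
  8 * 2 = 12
  8 * 8 = 13
XOR them: 1 XOR 2 XOR 8 XOR 2 XOR 3 XOR 12 XOR 8 XOR 12 XOR 13 = 15.
Result: 11 * 11 = 15 (in Nim).

15


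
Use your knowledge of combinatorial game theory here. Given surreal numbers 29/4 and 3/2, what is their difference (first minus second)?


x = 29/4, y = 3/2
Converting to common denominator: 4
x = 29/4, y = 6/4
x - y = 29/4 - 3/2 = 23/4

23/4


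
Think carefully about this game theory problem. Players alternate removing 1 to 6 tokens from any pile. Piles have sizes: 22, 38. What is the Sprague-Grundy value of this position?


Subtraction set: {1, 2, 3, 4, 5, 6}
For this subtraction set, G(n) = n mod 7 (period = max + 1 = 7).
Pile 1 (size 22): G(22) = 22 mod 7 = 1
Pile 2 (size 38): G(38) = 38 mod 7 = 3
Total Grundy value = XOR of all: 1 XOR 3 = 2

2


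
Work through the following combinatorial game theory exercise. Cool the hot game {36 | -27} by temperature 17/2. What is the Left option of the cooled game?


Original game: {36 | -27} (a switch {a | b} with a > b).
Cooling by t (for t below the temperature (a - b)/2 = 63/2) taxes each move by t: {a | b} cooled by t is {a - t | b + t}.
Cooling amount: t = 17/2
Cooled Left option: 36 - 17/2 = 55/2
Cooled Right option: -27 + 17/2 = -37/2
Cooled game: {55/2 | -37/2}
Left option = 55/2

55/2


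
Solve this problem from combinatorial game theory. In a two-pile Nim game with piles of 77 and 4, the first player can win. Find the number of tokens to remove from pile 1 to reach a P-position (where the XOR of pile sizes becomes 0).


Piles: 77 and 4
Current XOR: 77 XOR 4 = 73 (non-zero, so this is an N-position).
To make the XOR zero, we need to find a move that balances the piles.
For pile 1 (size 77): target = 77 XOR 73 = 4
We reduce pile 1 from 77 to 4.
Tokens removed: 77 - 4 = 73
Verification: 4 XOR 4 = 0

73


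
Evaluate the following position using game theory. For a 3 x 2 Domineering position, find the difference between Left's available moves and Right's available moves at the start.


Board is 3 x 2 (rows x cols).
Left (vertical) placements: (rows-1) * cols = 2 * 2 = 4
Right (horizontal) placements: rows * (cols-1) = 3 * 1 = 3
Advantage = Left - Right = 4 - 3 = 1

1


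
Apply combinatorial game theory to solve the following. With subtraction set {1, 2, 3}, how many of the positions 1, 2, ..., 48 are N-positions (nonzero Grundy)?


Subtraction set S = {1, 2, 3}, so G(n) = n mod 4.
G(n) = 0 when n is a multiple of 4.
Multiples of 4 in [1, 48]: 12
N-positions (nonzero Grundy) = 48 - 12 = 36

36


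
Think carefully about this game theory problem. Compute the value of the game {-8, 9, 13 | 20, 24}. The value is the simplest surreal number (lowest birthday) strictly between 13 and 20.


Left options: {-8, 9, 13}, max = 13
Right options: {20, 24}, min = 20
All options are numbers and max(Left) < min(Right), so by the simplicity theorem the value is the simplest (earliest-born) number strictly between 13 and 20.
Integers 14 through 19 all lie strictly between 13 and 20.
Among integers, the simplest (lowest birthday = smallest |n|; 0 is born on day 0, +-n on day n) is 14.
No non-integer in the interval can be simpler: if x is a non-integer in the interval, then floor(x) or ceil(x) also lies in the interval (the interval contains an integer), and both are proper prefixes of x's sign expansion, i.e. born earlier. So the game value is 14.
Game value = 14

14


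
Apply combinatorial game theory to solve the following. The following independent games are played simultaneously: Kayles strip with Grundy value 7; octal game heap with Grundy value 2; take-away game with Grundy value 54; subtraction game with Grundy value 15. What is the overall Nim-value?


By the Sprague-Grundy theorem, the Grundy value of a sum of games is the XOR of individual Grundy values.
Kayles strip: Grundy value = 7. Running XOR: 0 XOR 7 = 7
octal game heap: Grundy value = 2. Running XOR: 7 XOR 2 = 5
take-away game: Grundy value = 54. Running XOR: 5 XOR 54 = 51
subtraction game: Grundy value = 15. Running XOR: 51 XOR 15 = 60
The combined Grundy value is 60.

60


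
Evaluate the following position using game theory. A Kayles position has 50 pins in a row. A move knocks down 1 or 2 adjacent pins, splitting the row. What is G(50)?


Kayles: a move removes 1 or 2 adjacent pins from a contiguous row.
Removing pins from a row of k leaves two independent rows (a, b) with a + b = k - 1 (one pin) or a + b = k - 2 (two pins); an end removal gives a = 0.
By Sprague-Grundy, G(k) = mex{ G(a) XOR G(b) } over all these splits. G(0) = 0.
G(1): splits (0,0):0^0=0 -> mex({0}) = 1
G(2): splits (0,1):0^1=1 (0,0):0^0=0 -> mex({0, 1}) = 2
G(3): splits (0,2):0^2=2 (1,1):1^1=0 (0,1):0^1=1 -> mex({0, 1, 2}) = 3
G(4): splits (0,3):0^3=3 (1,2):1^2=3 (0,2):0^2=2 (1,1):1^1=0 -> mex({0, 2, 3}) = 1
G(5): splits (0,4):0^1=1 (1,3):1^3=2 (2,2):2^2=0 (0,3):0^3=3 (1,2):1^2=3 -> mex({0, 1, 2, 3}) = 4
G(6) = mex({0, 1, 2, 4}) = 3
G(7) = mex({0, 1, 3, 4, 5}) = 2
G(8) = mex({0, 2, 3, 5, 6}) = 1
G(9) = mex({0, 1, 2, 3, 6, 7}) = 4
G(10) = mex({0, 1, 3, 4, 5, 7}) = 2
G(11) = mex({0, 1, 2, 3, 4, 5}) = 6
G(12) = mex({0, 1, 2, 3, 5, 6, 7}) = 4
G(13) = mex({0, 2, 3, 4, 6, 7}) = 1
G(14) = mex({0, 1, 4, 5, 6, 7}) = 2
G(15) = mex({0, 1, 2, 3, 4, 5, 6}) = 7
G(16) = mex({0, 2, 3, 5, 6, 7}) = 1
G(17) = mex({0, 1, 2, 3, 5, 6, 7}) = 4
G(18) = mex({0, 1, 2, 4, 5, 6}) = 3
G(19) = mex({0, 1, 3, 4, 5, 7}) = 2
G(20) = mex({0, 2, 3, 4, 5, 6, 7}) = 1
G(21) = mex({0, 1, 2, 3, 5, 6, 7}) = 4
G(22) = mex({0, 1, 2, 3, 4, 5, 7}) = 6
G(23) = mex({0, 1, 2, 3, 4, 5, 6}) = 7
G(24) = mex({0, 1, 2, 3, 5, 6, 7}) = 4
G(25) = mex({0, 2, 3, 4, 6, 7}) = 1
G(26) = mex({0, 1, 3, 4, 5, 6, 7}) = 2
G(27) = mex({0, 1, 2, 3, 4, 5, 6, 7}) = 8
G(28) = mex({0, 1, 2, 3, 4, 6, 7, 8}) = 5
G(29) = mex({0, 1, 2, 3, 5, 6, 7, 8, 9}) = 4
G(30) = mex({0, 1, 2, 3, 4, 5, 6, 9, 10}) = 7
G(31) = mex({0, 1, 3, 4, 5, 7, 10, 11}) = 2
G(32) = mex({0, 2, 3, 4, 5, 6, 7, 9, 11}) = 1
G(33) = mex({0, 1, 2, 3, 4, 5, 6, 7, 9, 12}) = 8
G(34) = mex({0, 1, 2, 3, 4, 5, 7, 8, 11, 12}) = 6
G(35) = mex({0, 1, 2, 3, 4, 5, 6, 8, 9, 10, 11}) = 7
G(36) = mex({0, 1, 2, 3, 5, 6, 7, 9, 10}) = 4
G(37) = mex({0, 2, 3, 4, 6, 7, 9, 10, 11, 12}) = 1
G(38) = mex({0, 1, 3, 4, 5, 6, 7, 9, 10, 11, 12}) = 2
G(39) = mex({0, 1, 2, 4, 5, 6, 7, 9, 10, 12, 14}) = 3
G(40) = mex({0, 2, 3, 4, 6, 7, 11, 12, 14}) = 1
G(41) = mex({0, 1, 2, 3, 5, 6, 7, 9, 10, 11, 12}) = 4
G(42) = mex({0, 1, 2, 3, 4, 5, 6, 9, 10}) = 7
G(43) = mex({0, 1, 3, 4, 5, 7, 9, 10, 12, 15}) = 2
G(44) = mex({0, 2, 3, 4, 5, 6, 7, 9, 10, 12, 15}) = 1
G(45) = mex({0, 1, 2, 3, 4, 5, 6, 7, 9, 10, 12, 14}) = 8
G(46) = mex({0, 1, 3, 4, 5, 7, 8, 11, 12, 14}) = 2
G(47) = mex({0, 1, 2, 3, 4, 5, 6, 8, 9, 10, 11, 12}) = 7
G(48) = mex({0, 1, 2, 3, 5, 6, 7, 9, 10}) = 4
G(49) = mex({0, 2, 3, 4, 6, 7, 9, 10, 11, 12, 15}) = 1
G(50) = mex({0, 1, 4, 5, 6, 7, 9, 11, 12, 14, 15}) = 2
Therefore G(50) = 2.

2


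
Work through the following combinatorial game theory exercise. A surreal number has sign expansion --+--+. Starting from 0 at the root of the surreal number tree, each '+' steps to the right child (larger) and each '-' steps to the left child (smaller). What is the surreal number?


Sign expansion: --+--+
Rule: track bounds (lo, hi), initially (-inf, +inf). On '+', the current value becomes lo and we move to the simplest number in (value, hi): value + 1 if hi = +inf, otherwise the midpoint (value + hi)/2. On '-', the current value becomes hi and we move to value - 1 if lo = -inf, otherwise the midpoint (lo + value)/2.
Start at 0.
Step 1: sign = -, move left. Bounds: (-inf, 0). Value = -1
Step 2: sign = -, move left. Bounds: (-inf, -1). Value = -2
Step 3: sign = +, move right. Bounds: (-2, -1). Value = -3/2
Step 4: sign = -, move left. Bounds: (-2, -3/2). Value = -7/4
Step 5: sign = -, move left. Bounds: (-2, -7/4). Value = -15/8
Step 6: sign = +, move right. Bounds: (-15/8, -7/4). Value = -29/16
The surreal number with sign expansion --+--+ is -29/16.

-29/16


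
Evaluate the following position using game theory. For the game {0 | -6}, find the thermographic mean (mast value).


Game = {0 | -6}, a switch {a | b} with numbers a > b.
Its thermograph has left wall a - t and right wall b + t, which meet at t = (a - b)/2, where both equal (a + b)/2. So the mast (mean value) is at (a + b)/2.
Mean = (0 + (-6))/2 = -6/2 = -3

-3


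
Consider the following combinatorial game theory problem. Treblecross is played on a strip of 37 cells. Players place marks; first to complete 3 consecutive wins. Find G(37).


Treblecross: place X on empty cells; 3-in-a-row wins.
Playing within two cells of an existing X lets the opponent win at once, so sensible play treats the cells i-2..i+2 around each X as dead. The player left with no safe cell loses, so this is a normal-play take-away game on strips of safe cells.
Placing X at cell i (0-indexed) of a strip of k safe cells leaves independent strips of sizes max(0, i-2) and max(0, k-i-3). Hence G(k) = mex{ G(max(0,i-2)) XOR G(max(0,k-i-3)) : 0 <= i < k }, with G(0) = 0.
G(1): splits (0,0):0^0=0 -> mex({0}) = 1
G(2): splits (0,0):0^0=0 -> mex({0}) = 1
G(3): splits (0,0):0^0=0 -> mex({0}) = 1
G(4): splits (0,1):0^1=1 (0,0):0^0=0 -> mex({0, 1}) = 2
G(5): splits (0,2):0^1=1 (0,1):0^1=1 (0,0):0^0=0 -> mex({0, 1}) = 2
G(6) = mex({1}) = 0
G(7) = mex({0, 1, 2}) = 3
G(8) = mex({0, 1, 2}) = 3
G(9) = mex({0, 2}) = 1
G(10) = mex({0, 2, 3}) = 1
G(11) = mex({0, 3}) = 1
G(12) = mex({1, 3}) = 0
G(13) = mex({0, 1, 2, 3}) = 4
G(14) = mex({0, 1, 2}) = 3
G(15) = mex({0, 1, 2}) = 3
G(16) = mex({0, 1, 2, 4}) = 3
G(17) = mex({0, 1, 3, 4}) = 2
G(18) = mex({0, 1, 3, 4}) = 2
G(19) = mex({0, 1, 3, 5}) = 2
G(20) = mex({0, 1, 2, 3, 5}) = 4
G(21) = mex({0, 1, 2, 3, 5}) = 4
G(22) = mex({1, 2, 6}) = 0
G(23) = mex({0, 1, 2, 3, 4, 6}) = 5
G(24) = mex({0, 1, 2, 3, 4}) = 5
G(25) = mex({0, 1, 3, 4, 7}) = 2
G(26) = mex({0, 1, 3, 4, 5, 7}) = 2
G(27) = mex({0, 1, 3, 5}) = 2
G(28) = mex({0, 1, 2, 5}) = 3
G(29) = mex({0, 1, 2, 4, 5, 6}) = 3
G(30) = mex({1, 2, 4, 6}) = 0
G(31) = mex({0, 1, 2, 3, 4, 6}) = 5
G(32) = mex({1, 2, 3, 4, 7}) = 0
G(33) = mex({0, 3, 7}) = 1
G(34) = mex({0, 2, 3, 5, 7}) = 1
G(35) = mex({0, 2, 3, 5, 6}) = 1
G(36) = mex({0, 1, 2, 5, 6}) = 3
G(37) = mex({0, 1, 2, 4, 5, 6}) = 3
Therefore G(37) = 3.

3


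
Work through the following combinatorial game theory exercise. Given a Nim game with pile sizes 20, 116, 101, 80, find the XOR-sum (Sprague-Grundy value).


We need the XOR (exclusive or) of all pile sizes.
After XOR-ing pile 1 (size 20): 0 XOR 20 = 20
After XOR-ing pile 2 (size 116): 20 XOR 116 = 96
After XOR-ing pile 3 (size 101): 96 XOR 101 = 5
After XOR-ing pile 4 (size 80): 5 XOR 80 = 85
The Nim-value of this position is 85.

85


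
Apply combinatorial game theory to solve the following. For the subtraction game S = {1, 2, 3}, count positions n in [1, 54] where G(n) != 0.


Subtraction set S = {1, 2, 3}, so G(n) = n mod 4.
G(n) = 0 when n is a multiple of 4.
Multiples of 4 in [1, 54]: 13
N-positions (nonzero Grundy) = 54 - 13 = 41

41


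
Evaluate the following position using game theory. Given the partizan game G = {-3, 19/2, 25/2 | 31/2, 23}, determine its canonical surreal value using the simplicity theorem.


Left options: {-3, 19/2, 25/2}, max = 25/2
Right options: {31/2, 23}, min = 31/2
All options are numbers and max(Left) < min(Right), so by the simplicity theorem the value is the simplest (earliest-born) number strictly between 25/2 and 31/2.
Integers 13 through 15 all lie strictly between 25/2 and 31/2.
Among integers, the simplest (lowest birthday = smallest |n|; 0 is born on day 0, +-n on day n) is 13.
No non-integer in the interval can be simpler: if x is a non-integer in the interval, then floor(x) or ceil(x) also lies in the interval (the interval contains an integer), and both are proper prefixes of x's sign expansion, i.e. born earlier. So the game value is 13.
Game value = 13

13


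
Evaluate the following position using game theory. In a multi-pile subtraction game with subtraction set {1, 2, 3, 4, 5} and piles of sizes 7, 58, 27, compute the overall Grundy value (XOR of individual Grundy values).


Subtraction set: {1, 2, 3, 4, 5}
For this subtraction set, G(n) = n mod 6 (period = max + 1 = 6).
Pile 1 (size 7): G(7) = 7 mod 6 = 1
Pile 2 (size 58): G(58) = 58 mod 6 = 4
Pile 3 (size 27): G(27) = 27 mod 6 = 3
Total Grundy value = XOR of all: 1 XOR 4 XOR 3 = 6

6


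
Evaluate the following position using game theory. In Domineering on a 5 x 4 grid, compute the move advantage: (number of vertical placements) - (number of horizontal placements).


Board is 5 x 4 (rows x cols).
Left (vertical) placements: (rows-1) * cols = 4 * 4 = 16
Right (horizontal) placements: rows * (cols-1) = 5 * 3 = 15
Advantage = Left - Right = 16 - 15 = 1

1


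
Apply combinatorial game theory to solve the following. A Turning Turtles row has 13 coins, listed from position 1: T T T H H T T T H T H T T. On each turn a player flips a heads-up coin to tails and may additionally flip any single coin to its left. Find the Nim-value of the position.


Coins: T T T H H T T T H T H T T
Key fact: a single head at position k behaves exactly like a Nim heap of size k (turning it to T and optionally flipping a coin at j < k corresponds to moving the heap from k to j, or to 0), and heads combine as a disjunctive sum (two heads at the same place would cancel, matching j XOR j = 0). So the Nim-value is the XOR of the 1-indexed positions of the heads.
Face-up positions (1-indexed): [4, 5, 9, 11]
XOR 0 with 4: 0 XOR 4 = 4
XOR 4 with 5: 4 XOR 5 = 1
XOR 1 with 9: 1 XOR 9 = 8
XOR 8 with 11: 8 XOR 11 = 3
Nim-value = 3

3


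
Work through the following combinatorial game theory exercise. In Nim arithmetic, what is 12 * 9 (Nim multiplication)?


Nim multiplication is bilinear over XOR: (u XOR v) * w = (u*w) XOR (v*w).
So we split each operand into its bit components and XOR the pairwise Nim products.
12 = 4 + 8 (as XOR of powers of 2).
9 = 1 + 8 (as XOR of powers of 2).
Using the standard Nim-product table on single bits:
  2*2 = 3,   2*4 = 8,   2*8 = 12,
  4*4 = 6,   4*8 = 11,  8*8 = 13,
and  1*x = x (identity), k*l = l*k (commutative).
Pairwise Nim products:
  4 * 1 = 4
  4 * 8 = 11
  8 * 1 = 8
  8 * 8 = 13
XOR them: 4 XOR 11 XOR 8 XOR 13 = 10.
Result: 12 * 9 = 10 (in Nim).

10


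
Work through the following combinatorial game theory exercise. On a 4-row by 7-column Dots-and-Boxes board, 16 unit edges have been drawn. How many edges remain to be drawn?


Grid: 4 x 7 boxes, i.e. 5 rows and 8 columns of dots.
Horizontal edges: (rows + 1) * cols = 5 * 7 = 35
Vertical edges: rows * (cols + 1) = 4 * 8 = 32
Total edges: 35 + 32 = 67
Edges drawn: 16
Remaining: 67 - 16 = 51

51


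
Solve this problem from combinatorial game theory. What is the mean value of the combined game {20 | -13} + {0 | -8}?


G1 = {20 | -13}, G2 = {0 | -8}
Each is a switch {a | b} with numbers a > b; its mean value is (a + b)/2, and mean value is additive over game sums: m(G1 + G2) = m(G1) + m(G2).
Mean of G1 = (20 + (-13))/2 = 7/2 = 7/2
Mean of G2 = (0 + (-8))/2 = -8/2 = -4
Mean of G1 + G2 = 7/2 + -4 = -1/2

-1/2


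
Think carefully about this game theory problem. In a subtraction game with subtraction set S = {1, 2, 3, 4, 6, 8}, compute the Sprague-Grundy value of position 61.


The subtraction set is S = {1, 2, 3, 4, 6, 8}.
G(k) = mex{ G(k - s) : s in S, s <= k }. We compute iteratively: G(0) = 0.
G(1) = mex({0}) = 1
G(2) = mex({0, 1}) = 2
G(3) = mex({0, 1, 2}) = 3
G(4) = mex({0, 1, 2, 3}) = 4
G(5) = mex({1, 2, 3, 4}) = 0
G(6) = mex({0, 2, 3, 4}) = 1
G(7) = mex({0, 1, 3, 4}) = 2
G(8) = mex({0, 1, 2, 4}) = 3
G(9) = mex({0, 1, 2, 3}) = 4
G(10) = mex({1, 2, 3, 4}) = 0
G(11) = mex({0, 2, 3, 4}) = 1
G(12) = mex({0, 1, 3, 4}) = 2
Observe that G(5)..G(12) = 0, 1, 2, 3, 4, 0, 1, 2 repeats G(0)..G(7) = 0, 1, 2, 3, 4, 0, 1, 2.
For k >= max(S) = 8, G(k) is determined by the previous 8 values G(k-8)..G(k-1); a window of 8 consecutive values has recurred shifted by 5, so by induction G(k + 5) = G(k) for all k >= 0: the sequence is periodic from the start with period 5.
One period: G(0..4) = 0, 1, 2, 3, 4.
61 mod 5 = 1, so G(61) = G(1) = 1.

1


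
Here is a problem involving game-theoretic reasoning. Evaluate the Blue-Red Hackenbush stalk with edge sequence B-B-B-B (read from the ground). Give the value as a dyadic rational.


Edges (from ground): B-B-B-B
By Berlekamp's sign-expansion rule, a Blue-Red Hackenbush stalk has the value of the surreal number whose sign sequence is the edge sequence with B -> + and R -> -.
Sign sequence: ++++
Trace the sign expansion in the surreal number tree, starting from 0:
Edge 1: B (sign +) -> bounds (0, +inf), value = 1
Edge 2: B (sign +) -> bounds (1, +inf), value = 2
Edge 3: B (sign +) -> bounds (2, +inf), value = 3
Edge 4: B (sign +) -> bounds (3, +inf), value = 4
Game value = 4

4


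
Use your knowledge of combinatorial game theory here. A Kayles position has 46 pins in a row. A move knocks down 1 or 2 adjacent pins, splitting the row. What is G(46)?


Kayles: a move removes 1 or 2 adjacent pins from a contiguous row.
Removing pins from a row of k leaves two independent rows (a, b) with a + b = k - 1 (one pin) or a + b = k - 2 (two pins); an end removal gives a = 0.
By Sprague-Grundy, G(k) = mex{ G(a) XOR G(b) } over all these splits. G(0) = 0.
G(1): splits (0,0):0^0=0 -> mex({0}) = 1
G(2): splits (0,1):0^1=1 (0,0):0^0=0 -> mex({0, 1}) = 2
G(3): splits (0,2):0^2=2 (1,1):1^1=0 (0,1):0^1=1 -> mex({0, 1, 2}) = 3
G(4): splits (0,3):0^3=3 (1,2):1^2=3 (0,2):0^2=2 (1,1):1^1=0 -> mex({0, 2, 3}) = 1
G(5): splits (0,4):0^1=1 (1,3):1^3=2 (2,2):2^2=0 (0,3):0^3=3 (1,2):1^2=3 -> mex({0, 1, 2, 3}) = 4
G(6) = mex({0, 1, 2, 4}) = 3
G(7) = mex({0, 1, 3, 4, 5}) = 2
G(8) = mex({0, 2, 3, 5, 6}) = 1
G(9) = mex({0, 1, 2, 3, 6, 7}) = 4
G(10) = mex({0, 1, 3, 4, 5, 7}) = 2
G(11) = mex({0, 1, 2, 3, 4, 5}) = 6
G(12) = mex({0, 1, 2, 3, 5, 6, 7}) = 4
G(13) = mex({0, 2, 3, 4, 6, 7}) = 1
G(14) = mex({0, 1, 4, 5, 6, 7}) = 2
G(15) = mex({0, 1, 2, 3, 4, 5, 6}) = 7
G(16) = mex({0, 2, 3, 5, 6, 7}) = 1
G(17) = mex({0, 1, 2, 3, 5, 6, 7}) = 4
G(18) = mex({0, 1, 2, 4, 5, 6}) = 3
G(19) = mex({0, 1, 3, 4, 5, 7}) = 2
G(20) = mex({0, 2, 3, 4, 5, 6, 7}) = 1
G(21) = mex({0, 1, 2, 3, 5, 6, 7}) = 4
G(22) = mex({0, 1, 2, 3, 4, 5, 7}) = 6
G(23) = mex({0, 1, 2, 3, 4, 5, 6}) = 7
G(24) = mex({0, 1, 2, 3, 5, 6, 7}) = 4
G(25) = mex({0, 2, 3, 4, 6, 7}) = 1
G(26) = mex({0, 1, 3, 4, 5, 6, 7}) = 2
G(27) = mex({0, 1, 2, 3, 4, 5, 6, 7}) = 8
G(28) = mex({0, 1, 2, 3, 4, 6, 7, 8}) = 5
G(29) = mex({0, 1, 2, 3, 5, 6, 7, 8, 9}) = 4
G(30) = mex({0, 1, 2, 3, 4, 5, 6, 9, 10}) = 7
G(31) = mex({0, 1, 3, 4, 5, 7, 10, 11}) = 2
G(32) = mex({0, 2, 3, 4, 5, 6, 7, 9, 11}) = 1
G(33) = mex({0, 1, 2, 3, 4, 5, 6, 7, 9, 12}) = 8
G(34) = mex({0, 1, 2, 3, 4, 5, 7, 8, 11, 12}) = 6
G(35) = mex({0, 1, 2, 3, 4, 5, 6, 8, 9, 10, 11}) = 7
G(36) = mex({0, 1, 2, 3, 5, 6, 7, 9, 10}) = 4
G(37) = mex({0, 2, 3, 4, 6, 7, 9, 10, 11, 12}) = 1
G(38) = mex({0, 1, 3, 4, 5, 6, 7, 9, 10, 11, 12}) = 2
G(39) = mex({0, 1, 2, 4, 5, 6, 7, 9, 10, 12, 14}) = 3
G(40) = mex({0, 2, 3, 4, 6, 7, 11, 12, 14}) = 1
G(41) = mex({0, 1, 2, 3, 5, 6, 7, 9, 10, 11, 12}) = 4
G(42) = mex({0, 1, 2, 3, 4, 5, 6, 9, 10}) = 7
G(43) = mex({0, 1, 3, 4, 5, 7, 9, 10, 12, 15}) = 2
G(44) = mex({0, 2, 3, 4, 5, 6, 7, 9, 10, 12, 15}) = 1
G(45) = mex({0, 1, 2, 3, 4, 5, 6, 7, 9, 10, 12, 14}) = 8
G(46) = mex({0, 1, 3, 4, 5, 7, 8, 11, 12, 14}) = 2
Therefore G(46) = 2.

2


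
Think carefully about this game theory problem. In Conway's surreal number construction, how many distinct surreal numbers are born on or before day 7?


Day 0: {|} = 0 is born. Count = 1.
Day n: the number of surreal numbers born by day n is 2^(n+1) - 1.
By day 0: 2^1 - 1 = 1
By day 1: 2^2 - 1 = 3
By day 2: 2^3 - 1 = 7
By day 3: 2^4 - 1 = 15
By day 4: 2^5 - 1 = 31
By day 5: 2^6 - 1 = 63
By day 6: 2^7 - 1 = 127
By day 7: 2^8 - 1 = 255
By day 7: 255 surreal numbers.

255


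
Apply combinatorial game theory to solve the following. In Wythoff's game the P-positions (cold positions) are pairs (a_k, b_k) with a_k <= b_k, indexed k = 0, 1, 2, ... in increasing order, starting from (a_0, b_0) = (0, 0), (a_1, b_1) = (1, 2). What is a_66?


By Wythoff's theorem, a_k = floor(k * phi) and b_k = floor(k * phi^2) = a_k + k, where phi = (1 + sqrt(5))/2 is the golden ratio.
phi = (1 + sqrt(5))/2 = 1.618034
k = 66
k * phi = 66 * 1.618034 = 106.790243
a_66 = floor(k * phi) = 106

106


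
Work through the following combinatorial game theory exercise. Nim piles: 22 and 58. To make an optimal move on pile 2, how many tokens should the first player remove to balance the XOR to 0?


Piles: 22 and 58
Current XOR: 22 XOR 58 = 44 (non-zero, so this is an N-position).
To make the XOR zero, we need to find a move that balances the piles.
For pile 2 (size 58): target = 58 XOR 44 = 22
We reduce pile 2 from 58 to 22.
Tokens removed: 58 - 22 = 36
Verification: 22 XOR 22 = 0

36


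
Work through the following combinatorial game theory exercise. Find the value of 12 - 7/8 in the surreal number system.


x = 12, y = 7/8
Converting to common denominator: 8
x = 96/8, y = 7/8
x - y = 12 - 7/8 = 89/8

89/8


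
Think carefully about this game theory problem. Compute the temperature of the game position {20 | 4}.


The game is {20 | 4}, a switch {a | b} with numbers a > b.
Cooling {a | b} by t gives {a - t | b + t}, which stops being hot when a - t = b + t, i.e. at t = (a - b)/2. So the temperature of a switch is (a - b)/2.
Temperature = (Left option - Right option) / 2
= (20 - (4)) / 2
= 16 / 2
= 8

8


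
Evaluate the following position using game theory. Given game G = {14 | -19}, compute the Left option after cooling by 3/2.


Original game: {14 | -19} (a switch {a | b} with a > b).
Cooling by t (for t below the temperature (a - b)/2 = 33/2) taxes each move by t: {a | b} cooled by t is {a - t | b + t}.
Cooling amount: t = 3/2
Cooled Left option: 14 - 3/2 = 25/2
Cooled Right option: -19 + 3/2 = -35/2
Cooled game: {25/2 | -35/2}
Left option = 25/2

25/2


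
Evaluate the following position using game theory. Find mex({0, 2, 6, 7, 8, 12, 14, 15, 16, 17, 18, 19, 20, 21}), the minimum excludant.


Set = {0, 2, 6, 7, 8, 12, 14, 15, 16, 17, 18, 19, 20, 21}
0 is in the set.
1 is NOT in the set. This is the mex.
mex = 1

1


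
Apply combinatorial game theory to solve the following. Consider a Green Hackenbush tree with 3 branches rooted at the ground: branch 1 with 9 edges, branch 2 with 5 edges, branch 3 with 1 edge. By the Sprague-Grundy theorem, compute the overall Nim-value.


The tree has 3 branches from the ground vertex.
In Green Hackenbush, the Nim-value of a simple path of length k is k.
Branch 1: length 9, Nim-value = 9
Branch 2: length 5, Nim-value = 5
Branch 3: length 1, Nim-value = 1
Total Nim-value = XOR of all branch values:
0 XOR 9 = 9
9 XOR 5 = 12
12 XOR 1 = 13
Nim-value of the tree = 13

13


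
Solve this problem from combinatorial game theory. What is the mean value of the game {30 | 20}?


Game = {30 | 20}, a switch {a | b} with numbers a > b.
Its thermograph has left wall a - t and right wall b + t, which meet at t = (a - b)/2, where both equal (a + b)/2. So the mast (mean value) is at (a + b)/2.
Mean = (30 + (20))/2 = 50/2 = 25

25


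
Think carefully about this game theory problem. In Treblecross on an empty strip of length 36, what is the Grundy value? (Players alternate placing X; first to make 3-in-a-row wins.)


Treblecross: place X on empty cells; 3-in-a-row wins.
Playing within two cells of an existing X lets the opponent win at once, so sensible play treats the cells i-2..i+2 around each X as dead. The player left with no safe cell loses, so this is a normal-play take-away game on strips of safe cells.
Placing X at cell i (0-indexed) of a strip of k safe cells leaves independent strips of sizes max(0, i-2) and max(0, k-i-3). Hence G(k) = mex{ G(max(0,i-2)) XOR G(max(0,k-i-3)) : 0 <= i < k }, with G(0) = 0.
G(1): splits (0,0):0^0=0 -> mex({0}) = 1
G(2): splits (0,0):0^0=0 -> mex({0}) = 1
G(3): splits (0,0):0^0=0 -> mex({0}) = 1
G(4): splits (0,1):0^1=1 (0,0):0^0=0 -> mex({0, 1}) = 2
G(5): splits (0,2):0^1=1 (0,1):0^1=1 (0,0):0^0=0 -> mex({0, 1}) = 2
G(6) = mex({1}) = 0
G(7) = mex({0, 1, 2}) = 3
G(8) = mex({0, 1, 2}) = 3
G(9) = mex({0, 2}) = 1
G(10) = mex({0, 2, 3}) = 1
G(11) = mex({0, 3}) = 1
G(12) = mex({1, 3}) = 0
G(13) = mex({0, 1, 2, 3}) = 4
G(14) = mex({0, 1, 2}) = 3
G(15) = mex({0, 1, 2}) = 3
G(16) = mex({0, 1, 2, 4}) = 3
G(17) = mex({0, 1, 3, 4}) = 2
G(18) = mex({0, 1, 3, 4}) = 2
G(19) = mex({0, 1, 3, 5}) = 2
G(20) = mex({0, 1, 2, 3, 5}) = 4
G(21) = mex({0, 1, 2, 3, 5}) = 4
G(22) = mex({1, 2, 6}) = 0
G(23) = mex({0, 1, 2, 3, 4, 6}) = 5
G(24) = mex({0, 1, 2, 3, 4}) = 5
G(25) = mex({0, 1, 3, 4, 7}) = 2
G(26) = mex({0, 1, 3, 4, 5, 7}) = 2
G(27) = mex({0, 1, 3, 5}) = 2
G(28) = mex({0, 1, 2, 5}) = 3
G(29) = mex({0, 1, 2, 4, 5, 6}) = 3
G(30) = mex({1, 2, 4, 6}) = 0
G(31) = mex({0, 1, 2, 3, 4, 6}) = 5
G(32) = mex({1, 2, 3, 4, 7}) = 0
G(33) = mex({0, 3, 7}) = 1
G(34) = mex({0, 2, 3, 5, 7}) = 1
G(35) = mex({0, 2, 3, 5, 6}) = 1
G(36) = mex({0, 1, 2, 5, 6}) = 3
Therefore G(36) = 3.

3


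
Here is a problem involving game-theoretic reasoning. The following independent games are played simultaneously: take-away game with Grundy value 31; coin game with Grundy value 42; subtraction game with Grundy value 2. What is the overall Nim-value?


By the Sprague-Grundy theorem, the Grundy value of a sum of games is the XOR of individual Grundy values.
take-away game: Grundy value = 31. Running XOR: 0 XOR 31 = 31
coin game: Grundy value = 42. Running XOR: 31 XOR 42 = 53
subtraction game: Grundy value = 2. Running XOR: 53 XOR 2 = 55
The combined Grundy value is 55.

55


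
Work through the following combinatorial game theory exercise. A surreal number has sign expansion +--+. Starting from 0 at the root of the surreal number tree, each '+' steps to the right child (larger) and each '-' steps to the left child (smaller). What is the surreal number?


Sign expansion: +--+
Rule: track bounds (lo, hi), initially (-inf, +inf). On '+', the current value becomes lo and we move to the simplest number in (value, hi): value + 1 if hi = +inf, otherwise the midpoint (value + hi)/2. On '-', the current value becomes hi and we move to value - 1 if lo = -inf, otherwise the midpoint (lo + value)/2.
Start at 0.
Step 1: sign = +, move right. Bounds: (0, +inf). Value = 1
Step 2: sign = -, move left. Bounds: (0, 1). Value = 1/2
Step 3: sign = -, move left. Bounds: (0, 1/2). Value = 1/4
Step 4: sign = +, move right. Bounds: (1/4, 1/2). Value = 3/8
The surreal number with sign expansion +--+ is 3/8.

3/8


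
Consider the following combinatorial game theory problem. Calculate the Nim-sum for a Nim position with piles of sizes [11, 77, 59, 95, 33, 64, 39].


We need the XOR (exclusive or) of all pile sizes.
After XOR-ing pile 1 (size 11): 0 XOR 11 = 11
After XOR-ing pile 2 (size 77): 11 XOR 77 = 70
After XOR-ing pile 3 (size 59): 70 XOR 59 = 125
After XOR-ing pile 4 (size 95): 125 XOR 95 = 34
After XOR-ing pile 5 (size 33): 34 XOR 33 = 3
After XOR-ing pile 6 (size 64): 3 XOR 64 = 67
After XOR-ing pile 7 (size 39): 67 XOR 39 = 100
The Nim-value of this position is 100.

100


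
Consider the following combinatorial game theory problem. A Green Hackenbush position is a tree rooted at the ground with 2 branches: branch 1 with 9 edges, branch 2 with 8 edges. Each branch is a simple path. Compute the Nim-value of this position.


The tree has 2 branches from the ground vertex.
In Green Hackenbush, the Nim-value of a simple path of length k is k.
Branch 1: length 9, Nim-value = 9
Branch 2: length 8, Nim-value = 8
Total Nim-value = XOR of all branch values:
0 XOR 9 = 9
9 XOR 8 = 1
Nim-value of the tree = 1

1


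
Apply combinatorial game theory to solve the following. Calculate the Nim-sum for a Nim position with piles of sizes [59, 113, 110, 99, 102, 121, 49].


We need the XOR (exclusive or) of all pile sizes.
After XOR-ing pile 1 (size 59): 0 XOR 59 = 59
After XOR-ing pile 2 (size 113): 59 XOR 113 = 74
After XOR-ing pile 3 (size 110): 74 XOR 110 = 36
After XOR-ing pile 4 (size 99): 36 XOR 99 = 71
After XOR-ing pile 5 (size 102): 71 XOR 102 = 33
After XOR-ing pile 6 (size 121): 33 XOR 121 = 88
After XOR-ing pile 7 (size 49): 88 XOR 49 = 105
The Nim-value of this position is 105.

105


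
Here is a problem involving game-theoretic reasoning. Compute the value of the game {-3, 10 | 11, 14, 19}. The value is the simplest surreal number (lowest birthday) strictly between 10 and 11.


Left options: {-3, 10}, max = 10
Right options: {11, 14, 19}, min = 11
All options are numbers and max(Left) < min(Right), so by the simplicity theorem the value is the simplest (earliest-born) number strictly between 10 and 11.
No integer lies strictly between 10 and 11, so the value is the dyadic rational m/2^k in the interval with the smallest k (then m odd); search k = 1, 2, ...:
Denominator 2: 21/2 lies strictly between 10 and 11 -- found.
The simplest number in the interval is 21/2.
Game value = 21/2

21/2


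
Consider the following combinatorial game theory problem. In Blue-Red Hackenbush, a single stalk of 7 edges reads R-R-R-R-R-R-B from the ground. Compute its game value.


Edges (from ground): R-R-R-R-R-R-B
By Berlekamp's sign-expansion rule, a Blue-Red Hackenbush stalk has the value of the surreal number whose sign sequence is the edge sequence with B -> + and R -> -.
Sign sequence: ------+
Trace the sign expansion in the surreal number tree, starting from 0:
Edge 1: R (sign -) -> bounds (-inf, 0), value = -1
Edge 2: R (sign -) -> bounds (-inf, -1), value = -2
Edge 3: R (sign -) -> bounds (-inf, -2), value = -3
Edge 4: R (sign -) -> bounds (-inf, -3), value = -4
Edge 5: R (sign -) -> bounds (-inf, -4), value = -5
Edge 6: R (sign -) -> bounds (-inf, -5), value = -6
Edge 7: B (sign +) -> bounds (-6, -5), value = -11/2
Game value = -11/2

-11/2


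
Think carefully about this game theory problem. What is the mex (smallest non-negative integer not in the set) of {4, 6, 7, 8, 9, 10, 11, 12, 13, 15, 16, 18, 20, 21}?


Set = {4, 6, 7, 8, 9, 10, 11, 12, 13, 15, 16, 18, 20, 21}
0 is NOT in the set. This is the mex.
mex = 0

0


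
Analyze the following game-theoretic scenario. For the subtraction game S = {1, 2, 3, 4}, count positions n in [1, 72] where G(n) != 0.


Subtraction set S = {1, 2, 3, 4}, so G(n) = n mod 5.
G(n) = 0 when n is a multiple of 5.
Multiples of 5 in [1, 72]: 14
N-positions (nonzero Grundy) = 72 - 14 = 58

58


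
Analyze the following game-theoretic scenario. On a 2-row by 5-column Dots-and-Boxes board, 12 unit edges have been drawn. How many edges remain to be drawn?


Grid: 2 x 5 boxes, i.e. 3 rows and 6 columns of dots.
Horizontal edges: (rows + 1) * cols = 3 * 5 = 15
Vertical edges: rows * (cols + 1) = 2 * 6 = 12
Total edges: 15 + 12 = 27
Edges drawn: 12
Remaining: 27 - 12 = 15

15
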